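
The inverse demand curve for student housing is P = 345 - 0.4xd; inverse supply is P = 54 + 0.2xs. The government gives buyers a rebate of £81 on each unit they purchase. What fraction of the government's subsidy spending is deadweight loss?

Pre-subsidy: 345 - 0.4x = 54 + 0.2x gives x* = 485 and P* = 151.
With the rebate, buyers effectively pay Pb = Ps − 81, where Ps is the price sellers receive.
On the curves, Pb = 345 - 0.4x and Ps = 54 + 0.2x; the wedge Ps − Pb = 81 gives 54 + 0.2x − (345 - 0.4x) = 81, so x' = 620.
Then Pb = 345 − 0.4·620 = 97 and Ps = 54 + 0.2·620 = 178.
ΔCS = ½(485 + 620)(151 − 97) = 29835; ΔPS = ½(485 + 620)(178 − 151) = 14917.5.
Government spending = 81 × 620 = 50220.
DWL = ½ × 81 × (620 − 485) = 5467.5; fraction = 5467.5 / 50220 = 27/248.

DWL / government spending = 27/248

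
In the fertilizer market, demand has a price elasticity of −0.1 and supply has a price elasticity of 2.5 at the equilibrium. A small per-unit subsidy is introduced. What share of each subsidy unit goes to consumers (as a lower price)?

For a small subsidy around the equilibrium, the benefit split depends on the relative slopes, which at a point are proportional to the elasticities.
Buyer share = εs/(εs + |εd|) = 2.5/(2.5 + 0.1) = 25/26; seller share = |εd|/(εs + |εd|) = 1/26.

Consumer share = 25/26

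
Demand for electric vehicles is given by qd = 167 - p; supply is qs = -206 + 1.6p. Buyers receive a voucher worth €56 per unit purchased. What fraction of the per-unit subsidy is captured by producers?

Producer share = 5/13

Pre-subsidy: 167 - p = -206 + 1.6p gives p* = 1865/13, q* = 306/13.
With the rebate, buyers effectively pay pb = ps − 56, where ps is the price sellers receive.
Demand in terms of ps becomes qd = 167 − 1(ps − 56) = 223 - ps. Setting this equal to supply: 223 - ps = -206 + 1.6ps, so ps = 165.
Buyers pay pb = 165 − 56 = 109; q' = -206 + 1.6·165 = 58.
Buyers' price falls by p* − pb = 1865/13 − 109 = 448/13; sellers' price rises by ps − p* = 165 − 1865/13 = 280/13.
So producers capture (280/13)/56 = 5/13 of each unit of subsidy.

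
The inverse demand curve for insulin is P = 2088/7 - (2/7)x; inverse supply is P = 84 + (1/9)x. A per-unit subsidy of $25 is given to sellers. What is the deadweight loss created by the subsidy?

Pre-subsidy: 2088/7 - (2/7)x = 84 + (1/9)x gives x* = 540 and P* = 144.
With the subsidy, sellers receive Ps = Pb + 25 for each unit, where Pb is the price buyers pay.
On the curves, Pb = 2088/7 - (2/7)x and Ps = 84 + (1/9)x; the wedge Ps − Pb = 25 gives 84 + (1/9)x − (2088/7 - (2/7)x) = 25, so x' = 603.
Then Pb = 2088/7 − (2/7)·603 = 126 and Ps = 84 + (1/9)·603 = 151.
The subsidy expands output by 603 − 540 = 63 past the efficient level; on those units the gap between marginal cost and willingness to pay runs from 0 up to 25.
DWL = ½ × 25 × 63 = 787.5.

Deadweight loss = $787.5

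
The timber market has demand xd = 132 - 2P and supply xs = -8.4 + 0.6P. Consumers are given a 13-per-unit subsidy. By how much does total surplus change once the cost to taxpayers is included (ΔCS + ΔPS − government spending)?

Pre-subsidy: 132 - 2P = -8.4 + 0.6P gives P* = 54, x* = 24.
With the rebate, buyers effectively pay Pb = Ps − 13, where Ps is the price sellers receive.
Demand in terms of Ps becomes xd = 132 − 2(Ps − 13) = 158 - 2Ps. Setting this equal to supply: 158 - 2Ps = -8.4 + 0.6Ps, so Ps = 64.
Buyers pay Pb = 64 − 13 = 51; x' = -8.4 + 0.6·64 = 30.
ΔCS = ½(24 + 30)(54 − 51) = 81; ΔPS = ½(24 + 30)(64 − 54) = 270.
Government spending = 13 × 30 = 390.
Net change = 81 + 270 − 390 = -39. The loss equals the DWL triangle ½·13·6.

Net change in total surplus = -39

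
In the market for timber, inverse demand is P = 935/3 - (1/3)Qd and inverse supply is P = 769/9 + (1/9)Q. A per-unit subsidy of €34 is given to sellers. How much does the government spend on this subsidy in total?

Pre-subsidy: 935/3 - (1/3)Q = 769/9 + (1/9)Q gives Q* = 509 and P* = 142.
With the subsidy, sellers receive Ps = Pb + 34 for each unit, where Pb is the price buyers pay.
On the curves, Pb = 935/3 - (1/3)Q and Ps = 769/9 + (1/9)Q; the wedge Ps − Pb = 34 gives 769/9 + (1/9)Q − (935/3 - (1/3)Q) = 34, so Q' = 585.5.
Then Pb = 935/3 − (1/3)·585.5 = 116.5 and Ps = 769/9 + (1/9)·585.5 = 150.5.
Government outlay = subsidy × quantity = 34 × 585.5 = 19907.

Government cost = €19907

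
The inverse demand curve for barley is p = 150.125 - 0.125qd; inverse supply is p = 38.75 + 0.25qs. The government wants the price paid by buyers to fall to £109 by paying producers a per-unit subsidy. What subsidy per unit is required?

At a buyer price of 109, quantity demanded is 1201 − 8·109 = 329.
Sellers supply 329 only when they receive ps = 38.75 + 0.25·329 = 121.
s = ps − pb = 121 − 109 = 12.

Required subsidy s = £12 per unit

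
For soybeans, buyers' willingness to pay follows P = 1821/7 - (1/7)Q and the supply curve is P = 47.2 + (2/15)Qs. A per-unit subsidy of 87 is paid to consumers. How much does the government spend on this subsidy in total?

Government cost = 94482

Pre-subsidy: 1821/7 - (1/7)Q = 47.2 + (2/15)Q gives Q* = 771 and P* = 150.
With the rebate, buyers effectively pay Pb = Ps − 87, where Ps is the price sellers receive.
On the curves, Pb = 1821/7 - (1/7)Q and Ps = 47.2 + (2/15)Q; the wedge Ps − Pb = 87 gives 47.2 + (2/15)Q − (1821/7 - (1/7)Q) = 87, so Q' = 1086.
Then Pb = 1821/7 − (1/7)·1086 = 105 and Ps = 47.2 + (2/15)·1086 = 192.
Government outlay = subsidy × quantity = 87 × 1086 = 94482.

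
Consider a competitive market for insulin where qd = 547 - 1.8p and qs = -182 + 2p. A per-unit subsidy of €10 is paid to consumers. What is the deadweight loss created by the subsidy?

Deadweight loss = 900/19

Pre-subsidy: 547 - 1.8p = -182 + 2p gives p* = 3645/19, q* = 3832/19.
With the rebate, buyers effectively pay pb = ps − 10, where ps is the price sellers receive.
Demand in terms of ps becomes qd = 547 − 1.8(ps − 10) = 565 - 1.8ps. Setting this equal to supply: 565 - 1.8ps = -182 + 2ps, so ps = 3735/19.
Buyers pay pb = 3735/19 − 10 = 3545/19; q' = -182 + 2·(3735/19) = 4012/19.
The subsidy expands output by 4012/19 − 3832/19 = 180/19 past the efficient level; on those units the gap between marginal cost and willingness to pay runs from 0 up to 10.
DWL = ½ × 10 × 180/19 = 900/19.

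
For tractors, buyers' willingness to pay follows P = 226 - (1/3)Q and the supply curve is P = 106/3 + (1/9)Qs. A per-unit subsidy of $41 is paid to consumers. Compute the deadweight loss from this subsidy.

Deadweight loss = $1891.125

Pre-subsidy: 226 - (1/3)Q = 106/3 + (1/9)Q gives Q* = 429 and P* = 83.
With the rebate, buyers effectively pay Pb = Ps − 41, where Ps is the price sellers receive.
On the curves, Pb = 226 - (1/3)Q and Ps = 106/3 + (1/9)Q; the wedge Ps − Pb = 41 gives 106/3 + (1/9)Q − (226 - (1/3)Q) = 41, so Q' = 521.25.
Then Pb = 226 − (1/3)·521.25 = 52.25 and Ps = 106/3 + (1/9)·521.25 = 93.25.
The subsidy expands output by 521.25 − 429 = 92.25 past the efficient level; on those units the gap between marginal cost and willingness to pay runs from 0 up to 41.
DWL = ½ × 41 × 92.25 = 1891.125.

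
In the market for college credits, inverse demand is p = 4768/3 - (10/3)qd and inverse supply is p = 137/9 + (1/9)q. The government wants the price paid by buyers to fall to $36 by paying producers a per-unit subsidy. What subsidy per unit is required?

Required subsidy s = $31 per unit

At a buyer price of 36, quantity demanded is 476.8 − 0.3·36 = 466.
Sellers supply 466 only when they receive ps = 137/9 + (1/9)·466 = 67.
s = ps − pb = 67 − 36 = 31.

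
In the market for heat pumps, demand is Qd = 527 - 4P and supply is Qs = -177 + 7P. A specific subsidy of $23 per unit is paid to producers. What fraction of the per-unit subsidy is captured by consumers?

Pre-subsidy: 527 - 4P = -177 + 7P gives P* = 64, Q* = 271.
With the subsidy, sellers receive Ps = Pb + 23 for each unit, where Pb is the price buyers pay.
Supply in terms of Pb becomes Qs = -177 + 7(Pb + 23) = -16 + 7Pb. Setting this equal to demand: 527 - 4Pb = -16 + 7Pb, so Pb = 543/11.
Sellers receive Ps = 543/11 + 23 = 796/11; Q' = 527 − 4·(543/11) = 3625/11.
Buyers' price falls by P* − Pb = 64 − 543/11 = 161/11; sellers' price rises by Ps − P* = 796/11 − 64 = 92/11.
So consumers capture (161/11)/23 = 7/11 of each unit of subsidy.

Consumer share = 7/11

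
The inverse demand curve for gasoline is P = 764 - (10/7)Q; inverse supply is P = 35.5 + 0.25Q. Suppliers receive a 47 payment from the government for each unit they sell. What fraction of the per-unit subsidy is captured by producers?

Pre-subsidy: 764 - (10/7)Q = 35.5 + 0.25Q gives Q* = 434 and P* = 144.
With the subsidy, sellers receive Ps = Pb + 47 for each unit, where Pb is the price buyers pay.
On the curves, Pb = 764 - (10/7)Q and Ps = 35.5 + 0.25Q; the wedge Ps − Pb = 47 gives 35.5 + 0.25Q − (764 - (10/7)Q) = 47, so Q' = 462.
Then Pb = 764 − (10/7)·462 = 104 and Ps = 35.5 + 0.25·462 = 151.
Buyers' price falls by P* − Pb = 144 − 104 = 40; sellers' price rises by Ps − P* = 151 − 144 = 7.
So producers capture 7/47 = 7/47 of each unit of subsidy.

Producer share = 7/47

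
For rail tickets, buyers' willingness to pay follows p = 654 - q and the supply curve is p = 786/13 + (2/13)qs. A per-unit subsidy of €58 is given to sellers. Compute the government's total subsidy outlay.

Government cost = 98252/3

Pre-subsidy: 654 - q = 786/13 + (2/13)q gives q* = 514.4 and p* = 139.6.
With the subsidy, sellers receive ps = pb + 58 for each unit, where pb is the price buyers pay.
On the curves, pb = 654 - q and ps = 786/13 + (2/13)q; the wedge ps − pb = 58 gives 786/13 + (2/13)q − (654 - q) = 58, so q' = 1694/3.
Then pb = 654 − 1·(1694/3) = 268/3 and ps = 786/13 + (2/13)·(1694/3) = 442/3.
Government outlay = subsidy × quantity = 58 × 1694/3 = 98252/3.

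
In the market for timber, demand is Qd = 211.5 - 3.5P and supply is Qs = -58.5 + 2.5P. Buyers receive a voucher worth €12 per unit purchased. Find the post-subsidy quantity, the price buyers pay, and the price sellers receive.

Q' = 71.5; buyers pay €40; sellers receive €52

Pre-subsidy: 211.5 - 3.5P = -58.5 + 2.5P gives P* = 45, Q* = 54.
With the rebate, buyers effectively pay Pb = Ps − 12, where Ps is the price sellers receive.
Demand in terms of Ps becomes Qd = 211.5 − 3.5(Ps − 12) = 253.5 - 3.5Ps. Setting this equal to supply: 253.5 - 3.5Ps = -58.5 + 2.5Ps, so Ps = 52.
Buyers pay Pb = 52 − 12 = 40; Q' = -58.5 + 2.5·52 = 71.5.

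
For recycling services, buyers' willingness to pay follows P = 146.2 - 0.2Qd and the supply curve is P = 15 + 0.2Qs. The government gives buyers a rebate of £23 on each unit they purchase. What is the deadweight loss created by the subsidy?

Deadweight loss = £661.25

Pre-subsidy: 146.2 - 0.2Q = 15 + 0.2Q gives Q* = 328 and P* = 80.6.
With the rebate, buyers effectively pay Pb = Ps − 23, where Ps is the price sellers receive.
On the curves, Pb = 146.2 - 0.2Q and Ps = 15 + 0.2Q; the wedge Ps − Pb = 23 gives 15 + 0.2Q − (146.2 - 0.2Q) = 23, so Q' = 385.5.
Then Pb = 146.2 − 0.2·385.5 = 69.1 and Ps = 15 + 0.2·385.5 = 92.1.
The subsidy expands output by 385.5 − 328 = 57.5 past the efficient level; on those units the gap between marginal cost and willingness to pay runs from 0 up to 23.
DWL = ½ × 23 × 57.5 = 661.25.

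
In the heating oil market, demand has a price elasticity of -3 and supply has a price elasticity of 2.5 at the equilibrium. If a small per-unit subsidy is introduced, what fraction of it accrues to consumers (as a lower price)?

Consumer share = 5/11

For a small subsidy around the equilibrium, the benefit split depends on the relative slopes, which at a point are proportional to the elasticities.
Buyer share = εs/(εs + |εd|) = 2.5/(2.5 + 3) = 5/11; seller share = |εd|/(εs + |εd|) = 6/11.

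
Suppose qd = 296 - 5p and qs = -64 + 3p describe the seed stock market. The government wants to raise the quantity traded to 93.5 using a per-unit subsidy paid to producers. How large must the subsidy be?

At q = 93.5, invert demand for the buyer price: pb = (296 − 93.5)/5 = 40.5; invert supply for the seller price: ps = (93.5 − (-64))/3 = 52.5.
The subsidy must fill the gap: s = ps − pb = 52.5 − 40.5 = 12.

Required subsidy s = 12 per unit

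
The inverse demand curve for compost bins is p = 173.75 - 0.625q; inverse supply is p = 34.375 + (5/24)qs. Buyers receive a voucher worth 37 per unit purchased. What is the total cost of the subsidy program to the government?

Government cost = 7831.05

Pre-subsidy: 173.75 - 0.625q = 34.375 + (5/24)q gives q* = 167.25 and p* = 69.21875.
With the rebate, buyers effectively pay pb = ps − 37, where ps is the price sellers receive.
On the curves, pb = 173.75 - 0.625q and ps = 34.375 + (5/24)q; the wedge ps − pb = 37 gives 34.375 + (5/24)q − (173.75 - 0.625q) = 37, so q' = 211.65.
Then pb = 173.75 − 0.625·211.65 = 41.46875 and ps = 34.375 + (5/24)·211.65 = 78.46875.
Government outlay = subsidy × quantity = 37 × 211.65 = 7831.05.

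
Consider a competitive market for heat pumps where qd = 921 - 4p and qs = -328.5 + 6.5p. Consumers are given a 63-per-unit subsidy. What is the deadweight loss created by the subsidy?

Pre-subsidy: 921 - 4p = -328.5 + 6.5p gives p* = 119, q* = 445.
With the rebate, buyers effectively pay pb = ps − 63, where ps is the price sellers receive.
Demand in terms of ps becomes qd = 921 − 4(ps − 63) = 1173 - 4ps. Setting this equal to supply: 1173 - 4ps = -328.5 + 6.5ps, so ps = 143.
Buyers pay pb = 143 − 63 = 80; q' = -328.5 + 6.5·143 = 601.
The subsidy expands output by 601 − 445 = 156 past the efficient level; on those units the gap between marginal cost and willingness to pay runs from 0 up to 63.
DWL = ½ × 63 × 156 = 4914.

Deadweight loss = 4914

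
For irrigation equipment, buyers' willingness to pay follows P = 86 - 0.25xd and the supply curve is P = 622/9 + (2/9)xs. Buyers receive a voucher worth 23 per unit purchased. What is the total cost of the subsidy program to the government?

Pre-subsidy: 86 - 0.25x = 622/9 + (2/9)x gives x* = 608/17 and P* = 1310/17.
With the rebate, buyers effectively pay Pb = Ps − 23, where Ps is the price sellers receive.
On the curves, Pb = 86 - 0.25x and Ps = 622/9 + (2/9)x; the wedge Ps − Pb = 23 gives 622/9 + (2/9)x − (86 - 0.25x) = 23, so x' = 1436/17.
Then Pb = 86 − 0.25·(1436/17) = 1103/17 and Ps = 622/9 + (2/9)·(1436/17) = 1494/17.
Government outlay = subsidy × quantity = 23 × 1436/17 = 33028/17.

Government cost = 33028/17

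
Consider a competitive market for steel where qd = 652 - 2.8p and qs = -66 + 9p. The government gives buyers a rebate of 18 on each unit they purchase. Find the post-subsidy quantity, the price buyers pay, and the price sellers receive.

q' = 30684/59; buyers pay 2780/59; sellers receive 3842/59

Pre-subsidy: 652 - 2.8p = -66 + 9p gives p* = 3590/59, q* = 28416/59.
With the rebate, buyers effectively pay pb = ps − 18, where ps is the price sellers receive.
Demand in terms of ps becomes qd = 652 − 2.8(ps − 18) = 702.4 - 2.8ps. Setting this equal to supply: 702.4 - 2.8ps = -66 + 9ps, so ps = 3842/59.
Buyers pay pb = 3842/59 − 18 = 2780/59; q' = -66 + 9·(3842/59) = 30684/59.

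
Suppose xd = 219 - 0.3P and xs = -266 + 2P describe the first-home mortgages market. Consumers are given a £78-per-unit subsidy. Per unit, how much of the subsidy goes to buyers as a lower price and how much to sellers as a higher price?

Buyers gain 1560/23 per unit; sellers gain 234/23 per unit

Pre-subsidy: 219 - 0.3P = -266 + 2P gives P* = 4850/23, x* = 3582/23.
With the rebate, buyers effectively pay Pb = Ps − 78, where Ps is the price sellers receive.
Demand in terms of Ps becomes xd = 219 − 0.3(Ps − 78) = 242.4 - 0.3Ps. Setting this equal to supply: 242.4 - 0.3Ps = -266 + 2Ps, so Ps = 5084/23.
Buyers pay Pb = 5084/23 − 78 = 3290/23; x' = -266 + 2·(5084/23) = 4050/23.
Buyers' price falls by P* − Pb = 4850/23 − 3290/23 = 1560/23; sellers' price rises by Ps − P* = 5084/23 − 4850/23 = 234/23.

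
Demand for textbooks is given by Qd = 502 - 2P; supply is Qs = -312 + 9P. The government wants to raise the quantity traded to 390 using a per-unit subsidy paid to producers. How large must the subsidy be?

At Q = 390, invert demand for the buyer price: Pb = (502 − 390)/2 = 56; invert supply for the seller price: Ps = (390 − (-312))/9 = 78.
The subsidy must fill the gap: s = Ps − Pb = 78 − 56 = 22.

Required subsidy s = 22 per unit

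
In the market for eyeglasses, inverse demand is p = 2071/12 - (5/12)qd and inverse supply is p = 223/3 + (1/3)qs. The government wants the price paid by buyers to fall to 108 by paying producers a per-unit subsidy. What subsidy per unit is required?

Required subsidy s = 18 per unit

At a buyer price of 108, quantity demanded is 414.2 − 2.4·108 = 155.
Sellers supply 155 only when they receive ps = 223/3 + (1/3)·155 = 126.
s = ps − pb = 126 − 108 = 18.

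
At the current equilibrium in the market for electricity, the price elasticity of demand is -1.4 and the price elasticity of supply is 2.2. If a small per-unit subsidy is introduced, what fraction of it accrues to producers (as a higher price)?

Producer share = 7/18

For a small subsidy around the equilibrium, the benefit split depends on the relative slopes, which at a point are proportional to the elasticities.
Buyer share = εs/(εs + |εd|) = 2.2/(2.2 + 1.4) = 11/18; seller share = |εd|/(εs + |εd|) = 7/18.
So producers capture 7/18 of the subsidy.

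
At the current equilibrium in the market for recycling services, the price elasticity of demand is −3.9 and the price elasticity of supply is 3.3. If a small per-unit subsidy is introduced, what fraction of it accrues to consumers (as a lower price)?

Consumer share = 11/24

For a small subsidy around the equilibrium, the benefit split depends on the relative slopes, which at a point are proportional to the elasticities.
Buyer share = εs/(εs + |εd|) = 3.3/(3.3 + 3.9) = 11/24; seller share = |εd|/(εs + |εd|) = 13/24.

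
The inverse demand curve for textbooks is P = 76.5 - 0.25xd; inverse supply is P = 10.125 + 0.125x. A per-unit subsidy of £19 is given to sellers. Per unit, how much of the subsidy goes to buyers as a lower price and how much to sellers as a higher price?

Buyers gain 38/3 per unit; sellers gain 19/3 per unit

Pre-subsidy: 76.5 - 0.25x = 10.125 + 0.125x gives x* = 177 and P* = 32.25.
With the subsidy, sellers receive Ps = Pb + 19 for each unit, where Pb is the price buyers pay.
On the curves, Pb = 76.5 - 0.25x and Ps = 10.125 + 0.125x; the wedge Ps − Pb = 19 gives 10.125 + 0.125x − (76.5 - 0.25x) = 19, so x' = 683/3.
Then Pb = 76.5 − 0.25·(683/3) = 235/12 and Ps = 10.125 + 0.125·(683/3) = 463/12.
Buyers' price falls by P* − Pb = 32.25 − 235/12 = 38/3; sellers' price rises by Ps − P* = 463/12 − 32.25 = 19/3.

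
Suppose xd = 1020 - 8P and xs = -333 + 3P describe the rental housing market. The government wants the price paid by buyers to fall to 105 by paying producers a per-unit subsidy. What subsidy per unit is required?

At a buyer price of 105, quantity demanded is 1020 − 8·105 = 180.
Sellers supply 180 only when they receive Ps with -333 + 3·Ps = 180, i.e. Ps = 171.
s = Ps − Pb = 171 − 105 = 66.

Required subsidy s = 66 per unit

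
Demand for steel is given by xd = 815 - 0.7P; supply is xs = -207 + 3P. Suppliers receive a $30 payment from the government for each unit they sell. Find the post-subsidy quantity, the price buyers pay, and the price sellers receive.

x' = 23631/37; buyers pay 9320/37; sellers receive 10430/37

Pre-subsidy: 815 - 0.7P = -207 + 3P gives P* = 10220/37, x* = 23001/37.
With the subsidy, sellers receive Ps = Pb + 30 for each unit, where Pb is the price buyers pay.
Supply in terms of Pb becomes xs = -207 + 3(Pb + 30) = -117 + 3Pb. Setting this equal to demand: 815 - 0.7Pb = -117 + 3Pb, so Pb = 9320/37.
Sellers receive Ps = 9320/37 + 30 = 10430/37; x' = 815 − 0.7·(9320/37) = 23631/37.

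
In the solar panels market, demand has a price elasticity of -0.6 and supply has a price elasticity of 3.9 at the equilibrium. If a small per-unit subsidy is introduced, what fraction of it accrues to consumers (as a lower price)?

For a small subsidy around the equilibrium, the benefit split depends on the relative slopes, which at a point are proportional to the elasticities.
Buyer share = εs/(εs + |εd|) = 3.9/(3.9 + 0.6) = 13/15; seller share = |εd|/(εs + |εd|) = 2/15.

Consumer share = 13/15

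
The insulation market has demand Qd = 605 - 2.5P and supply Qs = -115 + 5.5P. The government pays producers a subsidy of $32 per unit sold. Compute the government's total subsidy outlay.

Pre-subsidy: 605 - 2.5P = -115 + 5.5P gives P* = 90, Q* = 380.
With the subsidy, sellers receive Ps = Pb + 32 for each unit, where Pb is the price buyers pay.
Supply in terms of Pb becomes Qs = -115 + 5.5(Pb + 32) = 61 + 5.5Pb. Setting this equal to demand: 605 - 2.5Pb = 61 + 5.5Pb, so Pb = 68.
Sellers receive Ps = 68 + 32 = 100; Q' = 605 − 2.5·68 = 435.
Government outlay = subsidy × quantity = 32 × 435 = 13920.

Government cost = $13920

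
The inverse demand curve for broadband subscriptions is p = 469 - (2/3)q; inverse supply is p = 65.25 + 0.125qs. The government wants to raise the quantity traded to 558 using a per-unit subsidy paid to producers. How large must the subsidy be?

Required subsidy s = 38 per unit

At q = 558, from the demand curve buyers pay pb = 469 − (2/3)·558 = 97; from the supply curve sellers need ps = 65.25 + 0.125·558 = 135.
The subsidy must fill the gap: s = ps − pb = 135 − 97 = 38.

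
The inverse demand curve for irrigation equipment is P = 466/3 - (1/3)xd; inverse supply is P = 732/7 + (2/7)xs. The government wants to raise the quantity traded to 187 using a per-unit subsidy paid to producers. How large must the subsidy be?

Required subsidy s = 65 per unit

At x = 187, from the demand curve buyers pay Pb = 466/3 − (1/3)·187 = 93; from the supply curve sellers need Ps = 732/7 + (2/7)·187 = 158.
The subsidy must fill the gap: s = Ps − Pb = 158 − 93 = 65.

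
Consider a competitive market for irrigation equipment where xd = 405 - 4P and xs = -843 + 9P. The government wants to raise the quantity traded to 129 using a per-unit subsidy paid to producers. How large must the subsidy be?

At x = 129, invert demand for the buyer price: Pb = (405 − 129)/4 = 69; invert supply for the seller price: Ps = (129 − (-843))/9 = 108.
The subsidy must fill the gap: s = Ps − Pb = 108 − 69 = 39.

Required subsidy s = 39 per unit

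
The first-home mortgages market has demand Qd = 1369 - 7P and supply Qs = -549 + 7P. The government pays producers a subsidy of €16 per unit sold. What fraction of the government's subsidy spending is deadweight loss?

DWL / government spending = 14/233

Pre-subsidy: 1369 - 7P = -549 + 7P gives P* = 137, Q* = 410.
With the subsidy, sellers receive Ps = Pb + 16 for each unit, where Pb is the price buyers pay.
Supply in terms of Pb becomes Qs = -549 + 7(Pb + 16) = -437 + 7Pb. Setting this equal to demand: 1369 - 7Pb = -437 + 7Pb, so Pb = 129.
Sellers receive Ps = 129 + 16 = 145; Q' = 1369 − 7·129 = 466.
ΔCS = ½(410 + 466)(137 − 129) = 3504; ΔPS = ½(410 + 466)(145 − 137) = 3504.
Government spending = 16 × 466 = 7456.
DWL = ½ × 16 × (466 − 410) = 448; fraction = 448 / 7456 = 14/233.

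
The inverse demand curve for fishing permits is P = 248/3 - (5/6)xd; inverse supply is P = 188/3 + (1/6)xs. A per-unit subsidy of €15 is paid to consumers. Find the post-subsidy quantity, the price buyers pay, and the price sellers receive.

Pre-subsidy: 248/3 - (5/6)x = 188/3 + (1/6)x gives x* = 20 and P* = 66.
With the rebate, buyers effectively pay Pb = Ps − 15, where Ps is the price sellers receive.
On the curves, Pb = 248/3 - (5/6)x and Ps = 188/3 + (1/6)x; the wedge Ps − Pb = 15 gives 188/3 + (1/6)x − (248/3 - (5/6)x) = 15, so x' = 35.
Then Pb = 248/3 − (5/6)·35 = 53.5 and Ps = 188/3 + (1/6)·35 = 68.5.

x' = 35; buyers pay €53.5; sellers receive €68.5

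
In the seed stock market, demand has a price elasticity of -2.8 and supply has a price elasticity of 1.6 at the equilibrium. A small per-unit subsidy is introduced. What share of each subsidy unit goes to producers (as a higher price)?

Producer share = 7/11

For a small subsidy around the equilibrium, the benefit split depends on the relative slopes, which at a point are proportional to the elasticities.
Buyer share = εs/(εs + |εd|) = 1.6/(1.6 + 2.8) = 4/11; seller share = |εd|/(εs + |εd|) = 7/11.
So producers capture 7/11 of the subsidy.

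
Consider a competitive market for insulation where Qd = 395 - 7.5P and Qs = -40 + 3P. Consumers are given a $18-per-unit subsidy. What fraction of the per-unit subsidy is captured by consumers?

Consumer share = 2/7

Pre-subsidy: 395 - 7.5P = -40 + 3P gives P* = 290/7, Q* = 590/7.
With the rebate, buyers effectively pay Pb = Ps − 18, where Ps is the price sellers receive.
Demand in terms of Ps becomes Qd = 395 − 7.5(Ps − 18) = 530 - 7.5Ps. Setting this equal to supply: 530 - 7.5Ps = -40 + 3Ps, so Ps = 380/7.
Buyers pay Pb = 380/7 − 18 = 254/7; Q' = -40 + 3·(380/7) = 860/7.
Buyers' price falls by P* − Pb = 290/7 − 254/7 = 36/7; sellers' price rises by Ps − P* = 380/7 − 290/7 = 90/7.
So consumers capture (36/7)/18 = 2/7 of each unit of subsidy.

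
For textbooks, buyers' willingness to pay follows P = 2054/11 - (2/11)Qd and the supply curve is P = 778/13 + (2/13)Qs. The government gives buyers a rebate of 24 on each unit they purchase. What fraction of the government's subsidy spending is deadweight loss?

Pre-subsidy: 2054/11 - (2/11)Q = 778/13 + (2/13)Q gives Q* = 378 and P* = 118.
With the rebate, buyers effectively pay Pb = Ps − 24, where Ps is the price sellers receive.
On the curves, Pb = 2054/11 - (2/11)Q and Ps = 778/13 + (2/13)Q; the wedge Ps − Pb = 24 gives 778/13 + (2/13)Q − (2054/11 - (2/11)Q) = 24, so Q' = 449.5.
Then Pb = 2054/11 − (2/11)·449.5 = 105 and Ps = 778/13 + (2/13)·449.5 = 129.
ΔCS = ½(378 + 449.5)(118 − 105) = 5378.75; ΔPS = ½(378 + 449.5)(129 − 118) = 4551.25.
Government spending = 24 × 449.5 = 10788.
DWL = ½ × 24 × (449.5 − 378) = 858; fraction = 858 / 10788 = 143/1798.

DWL / government spending = 143/1798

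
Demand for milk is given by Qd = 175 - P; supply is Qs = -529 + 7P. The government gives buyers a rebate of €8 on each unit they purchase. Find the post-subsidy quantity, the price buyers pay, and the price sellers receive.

Q' = 94; buyers pay €81; sellers receive €89

Pre-subsidy: 175 - P = -529 + 7P gives P* = 88, Q* = 87.
With the rebate, buyers effectively pay Pb = Ps − 8, where Ps is the price sellers receive.
Demand in terms of Ps becomes Qd = 175 − 1(Ps − 8) = 183 - Ps. Setting this equal to supply: 183 - Ps = -529 + 7Ps, so Ps = 89.
Buyers pay Pb = 89 − 8 = 81; Q' = -529 + 7·89 = 94.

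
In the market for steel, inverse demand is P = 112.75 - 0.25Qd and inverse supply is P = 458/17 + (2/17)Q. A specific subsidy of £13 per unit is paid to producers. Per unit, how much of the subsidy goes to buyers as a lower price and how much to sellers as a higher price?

Pre-subsidy: 112.75 - 0.25Q = 458/17 + (2/17)Q gives Q* = 233.4 and P* = 54.4.
With the subsidy, sellers receive Ps = Pb + 13 for each unit, where Pb is the price buyers pay.
On the curves, Pb = 112.75 - 0.25Q and Ps = 458/17 + (2/17)Q; the wedge Ps − Pb = 13 gives 458/17 + (2/17)Q − (112.75 - 0.25Q) = 13, so Q' = 268.76.
Then Pb = 112.75 − 0.25·268.76 = 45.56 and Ps = 458/17 + (2/17)·268.76 = 58.56.
Buyers' price falls by P* − Pb = 54.4 − 45.56 = 8.84; sellers' price rises by Ps − P* = 58.56 − 54.4 = 4.16.

Buyers gain £8.84 per unit; sellers gain £4.16 per unit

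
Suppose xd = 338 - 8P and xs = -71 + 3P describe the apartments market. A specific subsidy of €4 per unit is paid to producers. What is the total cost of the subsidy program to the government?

Pre-subsidy: 338 - 8P = -71 + 3P gives P* = 409/11, x* = 446/11.
With the subsidy, sellers receive Ps = Pb + 4 for each unit, where Pb is the price buyers pay.
Supply in terms of Pb becomes xs = -71 + 3(Pb + 4) = -59 + 3Pb. Setting this equal to demand: 338 - 8Pb = -59 + 3Pb, so Pb = 397/11.
Sellers receive Ps = 397/11 + 4 = 441/11; x' = 338 − 8·(397/11) = 542/11.
Government outlay = subsidy × quantity = 4 × 542/11 = 2168/11.

Government cost = 2168/11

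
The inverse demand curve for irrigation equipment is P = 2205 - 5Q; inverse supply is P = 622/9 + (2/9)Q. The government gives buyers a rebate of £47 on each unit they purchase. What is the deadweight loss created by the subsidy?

Deadweight loss = £211.5

Pre-subsidy: 2205 - 5Q = 622/9 + (2/9)Q gives Q* = 409 and P* = 160.
With the rebate, buyers effectively pay Pb = Ps − 47, where Ps is the price sellers receive.
On the curves, Pb = 2205 - 5Q and Ps = 622/9 + (2/9)Q; the wedge Ps − Pb = 47 gives 622/9 + (2/9)Q − (2205 - 5Q) = 47, so Q' = 418.
Then Pb = 2205 − 5·418 = 115 and Ps = 622/9 + (2/9)·418 = 162.
The subsidy expands output by 418 − 409 = 9 past the efficient level; on those units the gap between marginal cost and willingness to pay runs from 0 up to 47.
DWL = ½ × 47 × 9 = 211.5.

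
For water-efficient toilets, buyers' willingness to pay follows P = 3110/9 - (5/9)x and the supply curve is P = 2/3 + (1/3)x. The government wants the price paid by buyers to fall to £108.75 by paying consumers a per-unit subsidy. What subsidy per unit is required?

At a buyer price of 108.75, quantity demanded is 622 − 1.8·108.75 = 426.25.
Sellers supply 426.25 only when they receive Ps = 2/3 + (1/3)·426.25 = 142.75.
s = Ps − Pb = 142.75 − 108.75 = 34.

Required subsidy s = £34 per unit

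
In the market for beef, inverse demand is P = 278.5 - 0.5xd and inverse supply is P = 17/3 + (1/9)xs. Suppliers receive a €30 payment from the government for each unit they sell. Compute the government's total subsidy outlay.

Government cost = 163530/11

Pre-subsidy: 278.5 - 0.5x = 17/3 + (1/9)x gives x* = 4911/11 and P* = 608/11.
With the subsidy, sellers receive Ps = Pb + 30 for each unit, where Pb is the price buyers pay.
On the curves, Pb = 278.5 - 0.5x and Ps = 17/3 + (1/9)x; the wedge Ps − Pb = 30 gives 17/3 + (1/9)x − (278.5 - 0.5x) = 30, so x' = 5451/11.
Then Pb = 278.5 − 0.5·(5451/11) = 338/11 and Ps = 17/3 + (1/9)·(5451/11) = 668/11.
Government outlay = subsidy × quantity = 30 × 5451/11 = 163530/11.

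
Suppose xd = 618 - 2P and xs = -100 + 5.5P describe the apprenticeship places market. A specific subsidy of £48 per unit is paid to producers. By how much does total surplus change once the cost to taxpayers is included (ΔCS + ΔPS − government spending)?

Pre-subsidy: 618 - 2P = -100 + 5.5P gives P* = 1436/15, x* = 6398/15.
With the subsidy, sellers receive Ps = Pb + 48 for each unit, where Pb is the price buyers pay.
Supply in terms of Pb becomes xs = -100 + 5.5(Pb + 48) = 164 + 5.5Pb. Setting this equal to demand: 618 - 2Pb = 164 + 5.5Pb, so Pb = 908/15.
Sellers receive Ps = 908/15 + 48 = 1628/15; x' = 618 − 2·(908/15) = 7454/15.
ΔCS = ½(6398/15 + 7454/15)(1436/15 − 908/15) = 1218976/75; ΔPS = ½(6398/15 + 7454/15)(1628/15 − 1436/15) = 443264/75.
Government spending = 48 × 7454/15 = 23852.8.
Net change = 1218976/75 + 443264/75 − 23852.8 = -1689.6. The loss equals the DWL triangle ½·48·70.4.

Net change in total surplus = -£1689.6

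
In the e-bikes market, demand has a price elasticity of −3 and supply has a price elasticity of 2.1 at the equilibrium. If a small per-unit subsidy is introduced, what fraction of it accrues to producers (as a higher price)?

For a small subsidy around the equilibrium, the benefit split depends on the relative slopes, which at a point are proportional to the elasticities.
Buyer share = εs/(εs + |εd|) = 2.1/(2.1 + 3) = 7/17; seller share = |εd|/(εs + |εd|) = 10/17.
So producers capture 10/17 of the subsidy.

Producer share = 10/17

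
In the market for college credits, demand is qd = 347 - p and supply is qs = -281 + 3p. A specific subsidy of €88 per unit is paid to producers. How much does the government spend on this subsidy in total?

Government cost = €22528

Pre-subsidy: 347 - p = -281 + 3p gives p* = 157, q* = 190.
With the subsidy, sellers receive ps = pb + 88 for each unit, where pb is the price buyers pay.
Supply in terms of pb becomes qs = -281 + 3(pb + 88) = -17 + 3pb. Setting this equal to demand: 347 - pb = -17 + 3pb, so pb = 91.
Sellers receive ps = 91 + 88 = 179; q' = 347 − 1·91 = 256.
Government outlay = subsidy × quantity = 88 × 256 = 22528.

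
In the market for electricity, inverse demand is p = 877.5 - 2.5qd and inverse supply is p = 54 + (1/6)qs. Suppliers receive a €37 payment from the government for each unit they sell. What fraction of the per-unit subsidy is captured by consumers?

Consumer share = 0.9375

Pre-subsidy: 877.5 - 2.5q = 54 + (1/6)q gives q* = 308.8125 and p* = 105.46875.
With the subsidy, sellers receive ps = pb + 37 for each unit, where pb is the price buyers pay.
On the curves, pb = 877.5 - 2.5q and ps = 54 + (1/6)q; the wedge ps − pb = 37 gives 54 + (1/6)q − (877.5 - 2.5q) = 37, so q' = 322.6875.
Then pb = 877.5 − 2.5·322.6875 = 70.78125 and ps = 54 + (1/6)·322.6875 = 107.78125.
Buyers' price falls by p* − pb = 105.46875 − 70.78125 = 34.6875; sellers' price rises by ps − p* = 107.78125 − 105.46875 = 2.3125.
So consumers capture 34.6875/37 = 0.9375 of each unit of subsidy.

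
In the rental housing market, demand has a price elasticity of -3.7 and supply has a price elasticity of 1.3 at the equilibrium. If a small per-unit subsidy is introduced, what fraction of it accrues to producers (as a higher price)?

Producer share = 0.74

For a small subsidy around the equilibrium, the benefit split depends on the relative slopes, which at a point are proportional to the elasticities.
Buyer share = εs/(εs + |εd|) = 1.3/(1.3 + 3.7) = 0.26; seller share = |εd|/(εs + |εd|) = 0.74.
So producers capture 0.74 of the subsidy.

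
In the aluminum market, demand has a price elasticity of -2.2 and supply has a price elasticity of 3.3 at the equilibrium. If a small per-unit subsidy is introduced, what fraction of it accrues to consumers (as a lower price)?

For a small subsidy around the equilibrium, the benefit split depends on the relative slopes, which at a point are proportional to the elasticities.
Buyer share = εs/(εs + |εd|) = 3.3/(3.3 + 2.2) = 0.6; seller share = |εd|/(εs + |εd|) = 0.4.

Consumer share = 0.6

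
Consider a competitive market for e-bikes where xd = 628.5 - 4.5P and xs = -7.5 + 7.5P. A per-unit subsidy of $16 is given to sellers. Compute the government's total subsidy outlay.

Pre-subsidy: 628.5 - 4.5P = -7.5 + 7.5P gives P* = 53, x* = 390.
With the subsidy, sellers receive Ps = Pb + 16 for each unit, where Pb is the price buyers pay.
Supply in terms of Pb becomes xs = -7.5 + 7.5(Pb + 16) = 112.5 + 7.5Pb. Setting this equal to demand: 628.5 - 4.5Pb = 112.5 + 7.5Pb, so Pb = 43.
Sellers receive Ps = 43 + 16 = 59; x' = 628.5 − 4.5·43 = 435.
Government outlay = subsidy × quantity = 16 × 435 = 6960.

Government cost = $6960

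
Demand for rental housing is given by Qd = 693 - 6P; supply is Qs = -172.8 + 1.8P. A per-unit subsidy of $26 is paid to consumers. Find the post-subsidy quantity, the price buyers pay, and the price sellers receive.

Q' = 63; buyers pay $105; sellers receive $131

Pre-subsidy: 693 - 6P = -172.8 + 1.8P gives P* = 111, Q* = 27.
With the rebate, buyers effectively pay Pb = Ps − 26, where Ps is the price sellers receive.
Demand in terms of Ps becomes Qd = 693 − 6(Ps − 26) = 849 - 6Ps. Setting this equal to supply: 849 - 6Ps = -172.8 + 1.8Ps, so Ps = 131.
Buyers pay Pb = 131 − 26 = 105; Q' = -172.8 + 1.8·131 = 63.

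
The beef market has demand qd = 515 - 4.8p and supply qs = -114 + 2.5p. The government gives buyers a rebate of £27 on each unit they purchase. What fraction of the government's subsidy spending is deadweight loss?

Pre-subsidy: 515 - 4.8p = -114 + 2.5p gives p* = 6290/73, q* = 7403/73.
With the rebate, buyers effectively pay pb = ps − 27, where ps is the price sellers receive.
Demand in terms of ps becomes qd = 515 − 4.8(ps − 27) = 644.6 - 4.8ps. Setting this equal to supply: 644.6 - 4.8ps = -114 + 2.5ps, so ps = 7586/73.
Buyers pay pb = 7586/73 − 27 = 5615/73; q' = -114 + 2.5·(7586/73) = 10643/73.
ΔCS = ½(7403/73 + 10643/73)(6290/73 − 5615/73) = 6090525/5329; ΔPS = ½(7403/73 + 10643/73)(7586/73 − 6290/73) = 11693808/5329.
Government spending = 27 × 10643/73 = 287361/73.
DWL = ½ × 27 × (10643/73 − 7403/73) = 43740/73; fraction = (43740/73) / (287361/73) = 1620/10643.

DWL / government spending = 1620/10643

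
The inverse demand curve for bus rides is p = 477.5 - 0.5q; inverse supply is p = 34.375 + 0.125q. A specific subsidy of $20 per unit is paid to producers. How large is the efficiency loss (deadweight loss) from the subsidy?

Pre-subsidy: 477.5 - 0.5q = 34.375 + 0.125q gives q* = 709 and p* = 123.
With the subsidy, sellers receive ps = pb + 20 for each unit, where pb is the price buyers pay.
On the curves, pb = 477.5 - 0.5q and ps = 34.375 + 0.125q; the wedge ps − pb = 20 gives 34.375 + 0.125q − (477.5 - 0.5q) = 20, so q' = 741.
Then pb = 477.5 − 0.5·741 = 107 and ps = 34.375 + 0.125·741 = 127.
The subsidy expands output by 741 − 709 = 32 past the efficient level; on those units the gap between marginal cost and willingness to pay runs from 0 up to 20.
DWL = ½ × 20 × 32 = 320.

Deadweight loss = $320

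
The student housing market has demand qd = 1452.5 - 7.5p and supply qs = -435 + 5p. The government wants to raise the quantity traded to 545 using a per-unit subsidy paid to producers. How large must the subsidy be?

At q = 545, invert demand for the buyer price: pb = (1452.5 − 545)/7.5 = 121; invert supply for the seller price: ps = (545 − (-435))/5 = 196.
The subsidy must fill the gap: s = ps − pb = 196 − 121 = 75.

Required subsidy s = 75 per unit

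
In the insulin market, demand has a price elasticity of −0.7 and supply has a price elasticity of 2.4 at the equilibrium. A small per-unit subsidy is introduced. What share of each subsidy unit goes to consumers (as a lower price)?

For a small subsidy around the equilibrium, the benefit split depends on the relative slopes, which at a point are proportional to the elasticities.
Buyer share = εs/(εs + |εd|) = 2.4/(2.4 + 0.7) = 24/31; seller share = |εd|/(εs + |εd|) = 7/31.

Consumer share = 24/31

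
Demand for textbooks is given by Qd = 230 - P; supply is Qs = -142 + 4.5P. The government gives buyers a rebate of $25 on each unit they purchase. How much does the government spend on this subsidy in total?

Pre-subsidy: 230 - P = -142 + 4.5P gives P* = 744/11, Q* = 1786/11.
With the rebate, buyers effectively pay Pb = Ps − 25, where Ps is the price sellers receive.
Demand in terms of Ps becomes Qd = 230 − 1(Ps − 25) = 255 - Ps. Setting this equal to supply: 255 - Ps = -142 + 4.5Ps, so Ps = 794/11.
Buyers pay Pb = 794/11 − 25 = 519/11; Q' = -142 + 4.5·(794/11) = 2011/11.
Government outlay = subsidy × quantity = 25 × 2011/11 = 50275/11.

Government cost = 50275/11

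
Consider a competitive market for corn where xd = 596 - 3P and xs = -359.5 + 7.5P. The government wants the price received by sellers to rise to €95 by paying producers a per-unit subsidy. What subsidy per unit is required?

At a seller price of 95, quantity supplied is -359.5 + 7.5·95 = 353.
Buyers absorb 353 only when they pay Pb with 596 − 3·Pb = 353, i.e. Pb = 81.
s = Ps − Pb = 95 − 81 = 14.

Required subsidy s = €14 per unit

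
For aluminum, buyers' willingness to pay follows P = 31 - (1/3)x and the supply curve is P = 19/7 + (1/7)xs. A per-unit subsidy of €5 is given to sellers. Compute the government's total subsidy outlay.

Government cost = €349.5

Pre-subsidy: 31 - (1/3)x = 19/7 + (1/7)x gives x* = 59.4 and P* = 11.2.
With the subsidy, sellers receive Ps = Pb + 5 for each unit, where Pb is the price buyers pay.
On the curves, Pb = 31 - (1/3)x and Ps = 19/7 + (1/7)x; the wedge Ps − Pb = 5 gives 19/7 + (1/7)x − (31 - (1/3)x) = 5, so x' = 69.9.
Then Pb = 31 − (1/3)·69.9 = 7.7 and Ps = 19/7 + (1/7)·69.9 = 12.7.
Government outlay = subsidy × quantity = 5 × 69.9 = 349.5.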